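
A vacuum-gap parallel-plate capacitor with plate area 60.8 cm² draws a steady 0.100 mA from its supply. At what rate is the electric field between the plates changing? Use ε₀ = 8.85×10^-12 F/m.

Charge continuity gives I_d = I = 1.00×10^-4 A between the plates.
Since I_d = ε₀ A dE/dt, dE/dt = I_d/(ε₀A) = (1.00×10^-4)/((8.85×10^-12)(6.08×10^-3)) = 1.86×10^9 V/(m·s).

1.86×10^9 V/(m·s)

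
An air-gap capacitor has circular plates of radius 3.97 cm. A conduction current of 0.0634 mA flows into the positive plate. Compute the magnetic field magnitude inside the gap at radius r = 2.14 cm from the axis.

By continuity the displacement current in the gap matches the conduction current: I_d = 6.34×10^-5 A.
An Ampèrian loop of radius r encloses a fraction (r/R)² of I_d. Then B·2πr = μ₀ I_d (r/R)², giving B = μ₀ I_d r/(2πR²) = 1.72×10^-10 T.

1.72×10^-10 T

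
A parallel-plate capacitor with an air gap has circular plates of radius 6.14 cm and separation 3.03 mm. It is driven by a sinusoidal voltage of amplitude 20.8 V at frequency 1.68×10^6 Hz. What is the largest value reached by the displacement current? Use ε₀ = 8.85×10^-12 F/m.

The displacement current equals the conduction current C dV/dt, which peaks at C V₀ ω.
With C = ε₀A/d = (8.85×10^-12)(0.01184)/(3.03×10^-3) = 3.458×10^-11 F and ω = 2πf = 1.056×10^7 rad/s, I_d,max = (3.458×10^-11)(20.8)(1.056×10^7) = 7.60×10^-3 A.

7.60×10^-3 A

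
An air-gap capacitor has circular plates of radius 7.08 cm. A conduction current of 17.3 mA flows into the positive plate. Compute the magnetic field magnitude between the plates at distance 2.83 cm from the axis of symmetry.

1.95×10^-8 T

By continuity the displacement current in the gap matches the conduction current: I_d = 0.0173 A.
For r < R the Ampère–Maxwell law gives B(2πr) = μ₀ I_d (r²/R²), so B = μ₀ I_d r/(2πR²) = (4π×10^-7)(0.0173)(0.0283)/(2π·0.0708²) = 1.95×10^-8 T.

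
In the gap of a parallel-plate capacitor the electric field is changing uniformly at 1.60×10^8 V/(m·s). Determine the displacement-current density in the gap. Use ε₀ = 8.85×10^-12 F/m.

1.42×10^-3 A/m²

J_d = ε₀ dE/dt = (8.85×10^-12)(1.60×10^8) = 1.42×10^-3 A/m².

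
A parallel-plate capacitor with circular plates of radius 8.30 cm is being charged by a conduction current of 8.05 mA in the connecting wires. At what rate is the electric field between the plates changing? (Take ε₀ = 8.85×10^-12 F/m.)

By continuity, I_d in the gap equals the 8.05 mA flowing in the wire.
Since I_d = ε₀ A dE/dt, dE/dt = I_d/(ε₀A) = (8.05×10^-3)/((8.85×10^-12)(0.02164)) = 4.20×10^10 V/(m·s).

4.20×10^10 V/(m·s)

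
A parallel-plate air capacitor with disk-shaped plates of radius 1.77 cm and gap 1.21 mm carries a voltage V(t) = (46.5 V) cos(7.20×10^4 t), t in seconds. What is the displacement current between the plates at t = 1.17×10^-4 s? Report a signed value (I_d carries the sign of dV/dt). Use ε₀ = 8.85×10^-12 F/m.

-2.03×10^-5 A

C = ε₀A/d = (8.85×10^-12)(9.842×10^-4)/(1.21×10^-3) = 7.198×10^-12 F. dV/dt = V₀ω·−sin(ωt); at ωt = 8.424 rad this factor is -0.8419.
I_d = C dV/dt = (7.198×10^-12)(46.5)(7.20×10^4)(-0.8419) = -2.03×10^-5 A.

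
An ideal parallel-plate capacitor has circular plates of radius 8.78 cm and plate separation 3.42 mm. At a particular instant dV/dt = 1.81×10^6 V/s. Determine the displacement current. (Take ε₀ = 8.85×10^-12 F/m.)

E = V/d so dE/dt = (dV/dt)/d = 5.292×10^8 V/(m·s), and I_d = ε₀ A dE/dt = (8.85×10^-12)(0.02422)(5.292×10^8) = 1.13×10^-4 A.

1.13×10^-4 A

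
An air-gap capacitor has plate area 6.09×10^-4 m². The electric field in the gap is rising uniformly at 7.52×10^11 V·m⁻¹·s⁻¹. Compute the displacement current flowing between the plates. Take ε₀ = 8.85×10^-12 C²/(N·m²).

With a uniform field, Φ_E = EA, so I_d = ε₀ A dE/dt = 4.05×10^-3 A.

4.05×10^-3 A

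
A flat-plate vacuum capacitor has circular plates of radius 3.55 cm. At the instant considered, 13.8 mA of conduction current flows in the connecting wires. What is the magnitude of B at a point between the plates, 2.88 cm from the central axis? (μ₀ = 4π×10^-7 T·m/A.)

6.31×10^-8 T

No conduction current crosses the gap, so I_d there equals the 0.0138 A in the leads.
An Ampèrian loop of radius r encloses a fraction (r/R)² of I_d. Then B·2πr = μ₀ I_d (r/R)², giving B = μ₀ I_d r/(2πR²) = 6.31×10^-8 T.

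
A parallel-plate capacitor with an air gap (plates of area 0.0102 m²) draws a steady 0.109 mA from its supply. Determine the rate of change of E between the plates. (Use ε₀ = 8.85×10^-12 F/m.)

1.21×10^9 V/(m·s)

Charge continuity gives I_d = I = 1.09×10^-4 A between the plates.
Inverting I_d = ε₀ A dE/dt gives dE/dt = 1.09×10^-4 / (8.85×10^-12 · 0.0102) = 1.21×10^9 V/(m·s).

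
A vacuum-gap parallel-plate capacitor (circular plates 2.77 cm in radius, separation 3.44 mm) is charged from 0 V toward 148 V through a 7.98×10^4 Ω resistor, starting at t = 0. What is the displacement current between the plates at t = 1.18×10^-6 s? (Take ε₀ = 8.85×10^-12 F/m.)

C = ε₀A/d = (8.85×10^-12)(2.411×10^-3)/(3.44×10^-3) = 6.203×10^-12 F and τ = RC = 4.950×10^-7 s. I_d in the gap equals the RC charging current.
I_d(t) = (V₀/R) e^(−t/τ) = 1.855×10^-3 · e^(−2.384) = 1.71×10^-4 A.

1.71×10^-4 A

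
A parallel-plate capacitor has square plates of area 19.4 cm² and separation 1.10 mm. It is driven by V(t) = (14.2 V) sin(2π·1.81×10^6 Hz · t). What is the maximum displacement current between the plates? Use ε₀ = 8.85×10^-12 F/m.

The displacement current equals the conduction current C dV/dt, which peaks at C V₀ ω.
With C = ε₀A/d = (8.85×10^-12)(1.94×10^-3)/(1.10×10^-3) = 1.561×10^-11 F and ω = 2πf = 1.137×10^7 rad/s, I_d,max = (1.561×10^-11)(14.2)(1.137×10^7) = 2.52×10^-3 A.

2.52×10^-3 A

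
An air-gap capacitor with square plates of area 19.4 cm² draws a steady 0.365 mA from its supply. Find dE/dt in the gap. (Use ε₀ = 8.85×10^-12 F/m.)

By continuity, I_d in the gap equals the 0.365 mA flowing in the wire.
Inverting I_d = ε₀ A dE/dt gives dE/dt = 3.65×10^-4 / (8.85×10^-12 · 1.94×10^-3) = 2.13×10^10 V/(m·s).

2.13×10^10 V/(m·s)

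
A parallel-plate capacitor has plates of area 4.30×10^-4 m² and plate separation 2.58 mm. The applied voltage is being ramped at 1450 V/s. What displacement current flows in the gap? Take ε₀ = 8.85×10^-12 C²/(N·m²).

C = ε₀A/d = (8.85×10^-12)(4.30×10^-4)/(2.58×10^-3) = 1.475×10^-12 F.
I_d = C dV/dt = (1.475×10^-12)(1450) = 2.14×10^-9 A.

2.14×10^-9 A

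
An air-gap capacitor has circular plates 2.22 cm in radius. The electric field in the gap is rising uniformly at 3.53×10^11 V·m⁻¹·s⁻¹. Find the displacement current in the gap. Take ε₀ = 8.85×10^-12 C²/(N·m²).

4.84×10^-3 A

With a uniform field, Φ_E = EA, so I_d = ε₀ A dE/dt = 4.84×10^-3 A.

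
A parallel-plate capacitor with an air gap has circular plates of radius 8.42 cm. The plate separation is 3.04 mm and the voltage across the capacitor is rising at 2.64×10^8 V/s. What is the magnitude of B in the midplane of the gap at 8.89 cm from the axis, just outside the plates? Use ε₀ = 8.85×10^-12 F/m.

3.85×10^-8 T

I_d = C dV/dt with C = ε₀πR²/d = 6.483×10^-11 F, so I_d = (6.483×10^-11)(2.64×10^8) = 0.01712 A.
Outside the plates the loop encloses all of I_d, so B·2πr = μ₀ I_d and B = 3.85×10^-8 T.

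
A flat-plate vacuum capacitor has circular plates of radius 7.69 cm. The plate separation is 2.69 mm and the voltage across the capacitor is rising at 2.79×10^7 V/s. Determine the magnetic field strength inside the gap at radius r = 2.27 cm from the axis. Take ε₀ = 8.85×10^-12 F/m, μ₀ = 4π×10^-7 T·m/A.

1.31×10^-9 T

dE/dt = (dV/dt)/d = 1.037×10^10 V/(m·s); I_d = ε₀(πR²)(dE/dt) = (8.85×10^-12)(0.01858)(1.037×10^10) = 1.705×10^-3 A.
An Ampèrian loop of radius r encloses a fraction (r/R)² of I_d. Then B·2πr = μ₀ I_d (r/R)², giving B = μ₀ I_d r/(2πR²) = 1.31×10^-9 T.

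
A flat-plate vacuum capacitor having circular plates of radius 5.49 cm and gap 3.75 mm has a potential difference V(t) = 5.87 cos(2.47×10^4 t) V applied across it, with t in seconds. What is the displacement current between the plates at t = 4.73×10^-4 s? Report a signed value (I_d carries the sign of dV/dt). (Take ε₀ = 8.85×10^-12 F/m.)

C = ε₀A/d = (8.85×10^-12)(9.469×10^-3)/(3.75×10^-3) = 2.235×10^-11 F. dV/dt = V₀ω·−sin(ωt); at ωt = 11.6831 rad this factor is 0.7728.
I_d = C dV/dt = (2.235×10^-11)(5.87)(2.47×10^4)(0.7728) = 2.50×10^-6 A.

2.50×10^-6 A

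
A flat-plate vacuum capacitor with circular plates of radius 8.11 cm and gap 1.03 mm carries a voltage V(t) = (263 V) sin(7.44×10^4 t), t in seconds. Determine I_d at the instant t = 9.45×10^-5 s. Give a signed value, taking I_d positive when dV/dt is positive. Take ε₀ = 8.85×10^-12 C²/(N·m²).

dE/dt = (V₀ω/d)·cos(ωt) with ωt = 7.0308 rad: (263)(7.44×10^4)(0.7333)/(1.03×10^-3) = 1.393×10^10 V/(m·s).
I_d = ε₀ A dE/dt = (8.85×10^-12)(0.02066)(1.393×10^10) = 2.55×10^-3 A.

2.55×10^-3 A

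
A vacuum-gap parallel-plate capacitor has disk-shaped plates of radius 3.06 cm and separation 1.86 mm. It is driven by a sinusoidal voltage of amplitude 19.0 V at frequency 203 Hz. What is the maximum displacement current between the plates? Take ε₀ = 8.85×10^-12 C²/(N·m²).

3.39×10^-7 A

(dE/dt)_max = V₀ω/d = 1.302×10^7 V/(m·s); ω = 2πf = 1275 rad/s.
I_d,max = ε₀ A (dE/dt)_max = (8.85×10^-12)(2.942×10^-3)(1.302×10^7) = 3.39×10^-7 A.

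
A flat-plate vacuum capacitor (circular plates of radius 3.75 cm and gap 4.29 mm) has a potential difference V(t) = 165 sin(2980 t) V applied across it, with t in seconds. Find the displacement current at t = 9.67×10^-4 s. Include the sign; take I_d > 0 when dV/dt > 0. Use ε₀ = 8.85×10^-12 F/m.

-4.33×10^-6 A

dV/dt = (165)(2980)·cos(2.88166) = -4.752×10^5 V/s.
I_d = C dV/dt with C = ε₀A/d = (8.85×10^-12)(4.418×10^-3)/(4.29×10^-3) = 9.114×10^-12 F, so I_d = (9.114×10^-12)(-4.752×10^5) = -4.33×10^-6 A.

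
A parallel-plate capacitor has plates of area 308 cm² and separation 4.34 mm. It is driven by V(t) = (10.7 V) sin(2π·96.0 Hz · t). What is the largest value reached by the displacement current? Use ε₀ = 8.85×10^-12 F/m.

C = ε₀A/d = (8.85×10^-12)(0.0308)/(4.34×10^-3) = 6.281×10^-11 F; ω = 2πf = 603.2 rad/s.
I_d = C dV/dt, so |I_d|_max = C V₀ ω = (6.281×10^-11)(10.7)(603.2) = 4.05×10^-7 A.

4.05×10^-7 A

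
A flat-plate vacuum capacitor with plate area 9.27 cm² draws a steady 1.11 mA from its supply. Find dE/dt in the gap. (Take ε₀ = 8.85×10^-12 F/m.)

1.35×10^11 V/(m·s)

Charge continuity gives I_d = I = 1.11×10^-3 A between the plates.
Since I_d = ε₀ A dE/dt, dE/dt = I_d/(ε₀A) = (1.11×10^-3)/((8.85×10^-12)(9.27×10^-4)) = 1.35×10^11 V/(m·s).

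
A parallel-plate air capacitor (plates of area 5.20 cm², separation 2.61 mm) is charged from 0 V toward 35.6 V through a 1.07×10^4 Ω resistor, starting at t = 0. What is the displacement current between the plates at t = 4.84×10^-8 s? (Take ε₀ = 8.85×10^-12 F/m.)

With C = ε₀A/d = (8.85×10^-12)(5.20×10^-4)/(2.61×10^-3) = 1.763×10^-12 F, the time constant is τ = RC = 1.886×10^-8 s, so t/τ = 2.566 and e^(−t/τ) = 0.07684.
I_d = I_cond = (V₀/R) e^(−t/τ) = (3.327×10^-3)(0.07684) = 2.56×10^-4 A.

2.56×10^-4 A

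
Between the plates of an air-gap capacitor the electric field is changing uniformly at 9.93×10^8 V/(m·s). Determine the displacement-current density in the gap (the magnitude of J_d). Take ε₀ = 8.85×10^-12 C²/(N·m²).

8.79×10^-3 A/m²

J_d = ε₀ ∂E/∂t, so J_d = 8.79×10^-3 A/m².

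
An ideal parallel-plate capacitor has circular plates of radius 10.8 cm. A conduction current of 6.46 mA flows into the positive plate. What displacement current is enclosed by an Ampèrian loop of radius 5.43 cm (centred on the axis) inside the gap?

1.63×10^-3 A

Between the plates the displacement current equals the wire current: I_d = 6.46 mA = 6.46×10^-3 A.
The field is uniform, so I_d,enc = I_d (r/R)² = (6.46×10^-3)(5.43/10.8)² = 1.63×10^-3 A.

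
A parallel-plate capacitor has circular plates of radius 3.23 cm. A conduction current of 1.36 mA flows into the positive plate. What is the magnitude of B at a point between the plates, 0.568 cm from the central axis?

Between the plates the displacement current equals the wire current: I_d = 1.36 mA = 1.36×10^-3 A.
For r < R the Ampère–Maxwell law gives B(2πr) = μ₀ I_d (r²/R²), so B = μ₀ I_d r/(2πR²) = (4π×10^-7)(1.36×10^-3)(5.68×10^-3)/(2π·0.0323²) = 1.48×10^-9 T.

1.48×10^-9 T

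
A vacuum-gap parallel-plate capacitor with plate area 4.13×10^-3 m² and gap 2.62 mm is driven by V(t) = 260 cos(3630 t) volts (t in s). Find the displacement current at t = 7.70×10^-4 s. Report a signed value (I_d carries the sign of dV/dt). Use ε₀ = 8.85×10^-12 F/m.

-4.47×10^-6 A

dV/dt = (260)(3630)·−sin(2.7951) = -3.205×10^5 V/s.
I_d = C dV/dt with C = ε₀A/d = (8.85×10^-12)(4.13×10^-3)/(2.62×10^-3) = 1.395×10^-11 F, so I_d = (1.395×10^-11)(-3.205×10^5) = -4.47×10^-6 A.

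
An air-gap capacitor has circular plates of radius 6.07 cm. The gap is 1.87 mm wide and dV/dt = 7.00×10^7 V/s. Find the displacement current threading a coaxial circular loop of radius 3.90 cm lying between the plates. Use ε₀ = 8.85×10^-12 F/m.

dE/dt = (dV/dt)/d = 3.743×10^10 V/(m·s); I_d = ε₀(πR²)(dE/dt) = (8.85×10^-12)(0.01158)(3.743×10^10) = 3.836×10^-3 A.
Through an area πr² the displacement current is I_d·(πr²/πR²) = I_d (r/R)² = 1.58×10^-3 A.

1.58×10^-3 A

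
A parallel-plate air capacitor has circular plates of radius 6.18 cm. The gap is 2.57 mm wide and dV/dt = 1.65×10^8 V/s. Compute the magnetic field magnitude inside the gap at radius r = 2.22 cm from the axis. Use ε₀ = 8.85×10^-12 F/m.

7.93×10^-9 T

With E = V/d, dE/dt = 6.420×10^10 V/(m·s) and πR² = 0.01200 m², giving I_d = ε₀ πR² dE/dt = 6.818×10^-3 A.
An Ampèrian loop of radius r encloses a fraction (r/R)² of I_d. Then B·2πr = μ₀ I_d (r/R)², giving B = μ₀ I_d r/(2πR²) = 7.93×10^-9 T.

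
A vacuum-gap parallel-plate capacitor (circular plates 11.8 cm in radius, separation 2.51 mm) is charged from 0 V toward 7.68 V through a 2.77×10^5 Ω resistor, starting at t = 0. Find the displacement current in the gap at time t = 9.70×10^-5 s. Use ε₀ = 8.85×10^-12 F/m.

With C = ε₀A/d = (8.85×10^-12)(0.04374)/(2.51×10^-3) = 1.542×10^-10 F, the time constant is τ = RC = 4.271×10^-5 s, so t/τ = 2.271 and e^(−t/τ) = 0.1032.
I_d = I_cond = (V₀/R) e^(−t/τ) = (2.773×10^-5)(0.1032) = 2.86×10^-6 A.

2.86×10^-6 A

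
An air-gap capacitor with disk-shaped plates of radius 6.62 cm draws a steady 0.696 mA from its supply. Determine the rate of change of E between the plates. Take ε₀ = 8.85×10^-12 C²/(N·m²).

5.71×10^9 V/(m·s)

By continuity, I_d in the gap equals the 0.696 mA flowing in the wire.
Inverting I_d = ε₀ A dE/dt gives dE/dt = 6.96×10^-4 / (8.85×10^-12 · 0.01377) = 5.71×10^9 V/(m·s).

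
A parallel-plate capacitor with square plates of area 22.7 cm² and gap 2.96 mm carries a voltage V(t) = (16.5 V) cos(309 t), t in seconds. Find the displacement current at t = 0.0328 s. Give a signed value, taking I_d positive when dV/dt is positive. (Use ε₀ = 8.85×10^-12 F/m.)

2.26×10^-8 A

dV/dt = (16.5)(309)·−sin(10.1352) = 3325 V/s.
I_d = C dV/dt with C = ε₀A/d = (8.85×10^-12)(2.27×10^-3)/(2.96×10^-3) = 6.787×10^-12 F, so I_d = (6.787×10^-12)(3325) = 2.26×10^-8 A.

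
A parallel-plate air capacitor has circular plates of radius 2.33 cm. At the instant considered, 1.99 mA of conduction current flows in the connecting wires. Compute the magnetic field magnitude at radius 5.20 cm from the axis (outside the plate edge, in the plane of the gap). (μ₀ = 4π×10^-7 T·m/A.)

By continuity the displacement current in the gap matches the conduction current: I_d = 1.99×10^-3 A.
With r > R the enclosed displacement current is the full I_d; B = μ₀ I_d / (2πr) = 7.65×10^-9 T.

7.65×10^-9 T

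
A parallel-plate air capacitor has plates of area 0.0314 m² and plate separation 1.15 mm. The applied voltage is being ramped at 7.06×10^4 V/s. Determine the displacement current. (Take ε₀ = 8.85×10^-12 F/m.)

1.71×10^-5 A

E = V/d so dE/dt = (dV/dt)/d = 6.139×10^7 V/(m·s), and I_d = ε₀ A dE/dt = (8.85×10^-12)(0.0314)(6.139×10^7) = 1.71×10^-5 A.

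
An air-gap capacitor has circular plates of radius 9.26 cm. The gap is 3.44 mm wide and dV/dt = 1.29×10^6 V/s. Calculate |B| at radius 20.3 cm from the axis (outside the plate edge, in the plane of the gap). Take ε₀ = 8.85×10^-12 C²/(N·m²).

With E = V/d, dE/dt = 3.750×10^8 V/(m·s) and πR² = 0.02694 m², giving I_d = ε₀ πR² dE/dt = 8.941×10^-5 A.
Outside the plates the loop encloses all of I_d, so B·2πr = μ₀ I_d and B = 8.81×10^-11 T.

8.81×10^-11 T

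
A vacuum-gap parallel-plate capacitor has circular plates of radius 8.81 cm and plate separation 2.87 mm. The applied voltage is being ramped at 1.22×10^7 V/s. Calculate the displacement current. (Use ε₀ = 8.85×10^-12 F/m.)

9.17×10^-4 A

The displacement current equals the charging current C dV/dt. With C = ε₀A/d = (8.85×10^-12)(0.02438)/(2.87×10^-3) = 7.518×10^-11 F, I_d = (7.518×10^-11)(1.22×10^7) = 9.17×10^-4 A.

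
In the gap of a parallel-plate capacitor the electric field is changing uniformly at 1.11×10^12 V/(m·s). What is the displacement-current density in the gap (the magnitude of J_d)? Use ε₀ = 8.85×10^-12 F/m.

9.82 A/m²

J_d = ε₀ dE/dt = (8.85×10^-12)(1.11×10^12) = 9.82 A/m².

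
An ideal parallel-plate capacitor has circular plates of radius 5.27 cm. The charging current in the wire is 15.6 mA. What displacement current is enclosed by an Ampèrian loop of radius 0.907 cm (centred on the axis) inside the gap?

4.62×10^-4 A

No conduction current crosses the gap, so I_d there equals the 0.0156 A in the leads.
The field is uniform, so I_d,enc = I_d (r/R)² = (0.0156)(0.907/5.27)² = 4.62×10^-4 A.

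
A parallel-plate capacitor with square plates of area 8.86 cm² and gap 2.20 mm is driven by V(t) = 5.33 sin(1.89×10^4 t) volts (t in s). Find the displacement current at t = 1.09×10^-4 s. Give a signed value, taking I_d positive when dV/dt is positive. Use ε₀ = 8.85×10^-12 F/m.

-1.69×10^-7 A

C = ε₀A/d = (8.85×10^-12)(8.86×10^-4)/(2.20×10^-3) = 3.564×10^-12 F. dV/dt = V₀ω·cos(ωt); at ωt = 2.0601 rad this factor is -0.4700.
I_d = C dV/dt = (3.564×10^-12)(5.33)(1.89×10^4)(-0.4700) = -1.69×10^-7 A.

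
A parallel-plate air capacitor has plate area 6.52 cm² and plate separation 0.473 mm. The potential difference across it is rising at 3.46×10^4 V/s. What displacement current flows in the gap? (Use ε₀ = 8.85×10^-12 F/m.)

4.22×10^-7 A

The displacement current equals the charging current C dV/dt. With C = ε₀A/d = (8.85×10^-12)(6.52×10^-4)/(4.73×10^-4) = 1.220×10^-11 F, I_d = (1.220×10^-11)(3.46×10^4) = 4.22×10^-7 A.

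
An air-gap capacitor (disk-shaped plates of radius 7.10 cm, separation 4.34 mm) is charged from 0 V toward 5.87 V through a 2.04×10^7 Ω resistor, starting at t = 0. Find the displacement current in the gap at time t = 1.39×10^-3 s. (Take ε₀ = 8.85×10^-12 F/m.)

3.49×10^-8 A

C = ε₀A/d = (8.85×10^-12)(0.01584)/(4.34×10^-3) = 3.230×10^-11 F and τ = RC = 6.589×10^-4 s. I_d in the gap equals the RC charging current.
I_d(t) = (V₀/R) e^(−t/τ) = 2.877×10^-7 · e^(−2.110) = 3.49×10^-8 A.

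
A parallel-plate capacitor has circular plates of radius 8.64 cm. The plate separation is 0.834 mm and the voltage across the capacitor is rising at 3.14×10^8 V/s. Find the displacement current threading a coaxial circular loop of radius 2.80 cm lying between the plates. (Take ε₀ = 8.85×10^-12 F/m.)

dE/dt = (dV/dt)/d = 3.765×10^11 V/(m·s); I_d = ε₀(πR²)(dE/dt) = (8.85×10^-12)(0.02345)(3.765×10^11) = 0.07814 A.
The field is uniform, so I_d,enc = I_d (r/R)² = (0.07814)(2.80/8.64)² = 8.21×10^-3 A.

8.21×10^-3 A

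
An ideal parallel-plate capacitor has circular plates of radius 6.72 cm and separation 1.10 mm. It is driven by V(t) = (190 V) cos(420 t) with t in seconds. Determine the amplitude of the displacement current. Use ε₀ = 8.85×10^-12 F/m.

9.11×10^-6 A

The displacement current equals the conduction current C dV/dt, which peaks at C V₀ ω.
With C = ε₀A/d = (8.85×10^-12)(0.01419)/(1.10×10^-3) = 1.142×10^-10 F and ω = 420 rad/s, I_d,max = (1.142×10^-10)(190)(420) = 9.11×10^-6 A.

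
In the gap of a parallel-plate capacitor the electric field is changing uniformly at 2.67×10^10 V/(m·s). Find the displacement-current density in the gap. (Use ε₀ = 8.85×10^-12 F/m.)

0.236 A/m²

The displacement-current density is ε₀ ∂E/∂t = (8.85×10^-12)(2.67×10^10) = 0.236 A/m².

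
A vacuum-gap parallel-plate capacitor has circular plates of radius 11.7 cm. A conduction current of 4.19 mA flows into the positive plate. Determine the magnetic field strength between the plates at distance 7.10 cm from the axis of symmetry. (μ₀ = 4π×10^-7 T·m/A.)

Between the plates the displacement current equals the wire current: I_d = 4.19 mA = 4.19×10^-3 A.
For r < R the Ampère–Maxwell law gives B(2πr) = μ₀ I_d (r²/R²), so B = μ₀ I_d r/(2πR²) = (4π×10^-7)(4.19×10^-3)(0.0710)/(2π·0.117²) = 4.35×10^-9 T.

4.35×10^-9 T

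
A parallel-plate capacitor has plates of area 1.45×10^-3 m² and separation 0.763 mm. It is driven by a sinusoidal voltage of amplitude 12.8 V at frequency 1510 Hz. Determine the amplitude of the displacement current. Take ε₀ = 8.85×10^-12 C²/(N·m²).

2.04×10^-6 A

(dE/dt)_max = V₀ω/d = 1.592×10^8 V/(m·s); ω = 2πf = 9488 rad/s.
I_d,max = ε₀ A (dE/dt)_max = (8.85×10^-12)(1.45×10^-3)(1.592×10^8) = 2.04×10^-6 A.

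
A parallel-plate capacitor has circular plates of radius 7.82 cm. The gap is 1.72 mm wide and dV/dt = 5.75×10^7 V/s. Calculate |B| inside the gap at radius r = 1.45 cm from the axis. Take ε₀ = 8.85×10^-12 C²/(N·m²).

2.70×10^-9 T

With E = V/d, dE/dt = 3.343×10^10 V/(m·s) and πR² = 0.01921 m², giving I_d = ε₀ πR² dE/dt = 5.683×10^-3 A.
For r < R the Ampère–Maxwell law gives B(2πr) = μ₀ I_d (r²/R²), so B = μ₀ I_d r/(2πR²) = (4π×10^-7)(5.683×10^-3)(0.0145)/(2π·0.0782²) = 2.70×10^-9 T.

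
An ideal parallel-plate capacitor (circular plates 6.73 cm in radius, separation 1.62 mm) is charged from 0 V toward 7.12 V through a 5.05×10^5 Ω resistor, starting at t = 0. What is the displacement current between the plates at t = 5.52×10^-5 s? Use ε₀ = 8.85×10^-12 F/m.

3.46×10^-6 A

C = ε₀A/d = (8.85×10^-12)(0.01423)/(1.62×10^-3) = 7.774×10^-11 F, so τ = RC = 3.926×10^-5 s.
The conduction current is I(t) = (V₀/R) e^(−t/τ), and the displacement current between the plates equals it.
t/τ = 1.406; I_d = (7.12/5.05×10^5) · e^(−1.406) = (1.410×10^-5)(0.2451) = 3.46×10^-6 A.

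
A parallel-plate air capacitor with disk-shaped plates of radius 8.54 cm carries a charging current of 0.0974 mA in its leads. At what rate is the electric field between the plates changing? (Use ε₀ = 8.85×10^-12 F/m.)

The displacement current between the plates equals the conduction current, I_d = 0.0974 mA.
Then dE/dt = I_d/(ε₀A) = 4.80×10^8 V/(m·s).

4.80×10^8 V/(m·s)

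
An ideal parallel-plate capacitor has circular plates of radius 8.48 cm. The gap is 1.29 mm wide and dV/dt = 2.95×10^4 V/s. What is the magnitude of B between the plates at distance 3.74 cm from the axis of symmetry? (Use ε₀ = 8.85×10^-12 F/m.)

4.76×10^-12 T

dE/dt = (dV/dt)/d = 2.287×10^7 V/(m·s); I_d = ε₀(πR²)(dE/dt) = (8.85×10^-12)(0.02259)(2.287×10^7) = 4.572×10^-6 A.
∮B·dl = μ₀ I_d,enc with I_d,enc = I_d r²/R² = 8.893×10^-7 A; so B = μ₀ I_d,enc/(2πr) = 4.76×10^-12 T.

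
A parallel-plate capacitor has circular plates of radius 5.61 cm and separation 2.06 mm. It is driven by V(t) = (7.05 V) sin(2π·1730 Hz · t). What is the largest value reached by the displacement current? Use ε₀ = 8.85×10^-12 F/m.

3.26×10^-6 A

The displacement current equals the conduction current C dV/dt, which peaks at C V₀ ω.
With C = ε₀A/d = (8.85×10^-12)(9.887×10^-3)/(2.06×10^-3) = 4.248×10^-11 F and ω = 2πf = 1.087×10^4 rad/s, I_d,max = (4.248×10^-11)(7.05)(1.087×10^4) = 3.26×10^-6 A.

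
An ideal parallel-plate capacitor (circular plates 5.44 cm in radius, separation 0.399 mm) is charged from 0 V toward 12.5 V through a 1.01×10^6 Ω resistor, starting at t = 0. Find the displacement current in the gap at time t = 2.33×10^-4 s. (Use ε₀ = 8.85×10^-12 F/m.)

C = ε₀A/d = (8.85×10^-12)(9.297×10^-3)/(3.99×10^-4) = 2.062×10^-10 F and τ = RC = 2.083×10^-4 s. I_d in the gap equals the RC charging current.
I_d(t) = (V₀/R) e^(−t/τ) = 1.238×10^-5 · e^(−1.119) = 4.04×10^-6 A.

4.04×10^-6 A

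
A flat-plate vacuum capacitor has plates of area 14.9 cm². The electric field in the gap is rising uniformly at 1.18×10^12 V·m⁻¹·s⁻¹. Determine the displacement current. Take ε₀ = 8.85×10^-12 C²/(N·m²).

0.0156 A

I_d = ε₀ A (dE/dt) = (8.85×10^-12)(1.49×10^-3 m²)(1.18×10^12) = 0.0156 A.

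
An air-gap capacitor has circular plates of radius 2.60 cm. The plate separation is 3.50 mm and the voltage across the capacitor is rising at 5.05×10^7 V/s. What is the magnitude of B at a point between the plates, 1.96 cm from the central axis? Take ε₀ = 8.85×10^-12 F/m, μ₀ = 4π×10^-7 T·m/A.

1.57×10^-9 T

dE/dt = (dV/dt)/d = 1.443×10^10 V/(m·s); I_d = ε₀(πR²)(dE/dt) = (8.85×10^-12)(2.124×10^-3)(1.443×10^10) = 2.712×10^-4 A.
∮B·dl = μ₀ I_d,enc with I_d,enc = I_d r²/R² = 1.541×10^-4 A; so B = μ₀ I_d,enc/(2πr) = 1.57×10^-9 T.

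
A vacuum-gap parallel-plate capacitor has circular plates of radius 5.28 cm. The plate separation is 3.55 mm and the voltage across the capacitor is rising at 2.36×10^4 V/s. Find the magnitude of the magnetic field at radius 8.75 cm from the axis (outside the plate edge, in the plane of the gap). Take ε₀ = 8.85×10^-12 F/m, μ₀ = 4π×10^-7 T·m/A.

1.18×10^-12 T

I_d = C dV/dt with C = ε₀πR²/d = 2.183×10^-11 F, so I_d = (2.183×10^-11)(2.36×10^4) = 5.152×10^-7 A.
Outside the plates the loop encloses all of I_d, so B·2πr = μ₀ I_d and B = 1.18×10^-12 T.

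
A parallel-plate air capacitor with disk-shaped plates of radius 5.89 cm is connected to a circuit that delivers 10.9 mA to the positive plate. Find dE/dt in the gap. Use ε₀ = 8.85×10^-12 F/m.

1.13×10^11 V/(m·s)

The displacement current between the plates equals the conduction current, I_d = 10.9 mA.
Then dE/dt = I_d/(ε₀A) = 1.13×10^11 V/(m·s).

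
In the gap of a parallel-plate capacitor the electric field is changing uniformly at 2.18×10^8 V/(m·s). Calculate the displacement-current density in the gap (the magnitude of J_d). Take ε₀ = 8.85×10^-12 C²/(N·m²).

1.93×10^-3 A/m²

The displacement-current density is ε₀ ∂E/∂t = (8.85×10^-12)(2.18×10^8) = 1.93×10^-3 A/m².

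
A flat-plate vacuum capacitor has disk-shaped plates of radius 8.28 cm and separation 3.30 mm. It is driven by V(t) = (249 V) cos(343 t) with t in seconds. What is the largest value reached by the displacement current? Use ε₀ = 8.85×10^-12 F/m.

4.93×10^-6 A

(dE/dt)_max = V₀ω/d = 2.588×10^7 V/(m·s); ω = 343 rad/s.
I_d,max = ε₀ A (dE/dt)_max = (8.85×10^-12)(0.02154)(2.588×10^7) = 4.93×10^-6 A.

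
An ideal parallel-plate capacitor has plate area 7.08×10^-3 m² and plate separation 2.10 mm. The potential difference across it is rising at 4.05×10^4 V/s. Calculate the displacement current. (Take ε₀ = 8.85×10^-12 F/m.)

The displacement current equals the charging current C dV/dt. With C = ε₀A/d = (8.85×10^-12)(7.08×10^-3)/(2.10×10^-3) = 2.984×10^-11 F, I_d = (2.984×10^-11)(4.05×10^4) = 1.21×10^-6 A.

1.21×10^-6 A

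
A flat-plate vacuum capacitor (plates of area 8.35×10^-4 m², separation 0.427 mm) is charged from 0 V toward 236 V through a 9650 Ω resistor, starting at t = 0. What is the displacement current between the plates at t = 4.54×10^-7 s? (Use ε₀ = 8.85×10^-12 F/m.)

1.61×10^-3 A

C = ε₀A/d = (8.85×10^-12)(8.35×10^-4)/(4.27×10^-4) = 1.731×10^-11 F and τ = RC = 1.670×10^-7 s. I_d in the gap equals the RC charging current.
I_d(t) = (V₀/R) e^(−t/τ) = 0.02446 · e^(−2.719) = 1.61×10^-3 A.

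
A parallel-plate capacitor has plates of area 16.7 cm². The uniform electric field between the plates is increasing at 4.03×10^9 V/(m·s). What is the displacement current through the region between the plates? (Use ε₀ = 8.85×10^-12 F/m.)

With a uniform field, Φ_E = EA, so I_d = ε₀ A dE/dt = 5.96×10^-5 A.

5.96×10^-5 A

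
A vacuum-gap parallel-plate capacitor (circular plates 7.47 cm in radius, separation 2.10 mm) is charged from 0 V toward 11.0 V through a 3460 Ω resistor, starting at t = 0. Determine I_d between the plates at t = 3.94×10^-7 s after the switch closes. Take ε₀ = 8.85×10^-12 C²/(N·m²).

With C = ε₀A/d = (8.85×10^-12)(0.01753)/(2.10×10^-3) = 7.388×10^-11 F, the time constant is τ = RC = 2.556×10^-7 s, so t/τ = 1.541 and e^(−t/τ) = 0.2142.
I_d = I_cond = (V₀/R) e^(−t/τ) = (3.179×10^-3)(0.2142) = 6.81×10^-4 A.

6.81×10^-4 A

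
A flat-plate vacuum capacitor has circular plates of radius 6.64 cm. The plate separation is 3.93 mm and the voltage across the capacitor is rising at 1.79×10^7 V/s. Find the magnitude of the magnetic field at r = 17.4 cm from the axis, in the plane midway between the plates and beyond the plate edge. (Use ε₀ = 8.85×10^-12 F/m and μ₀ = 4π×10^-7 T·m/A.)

6.42×10^-10 T

I_d = C dV/dt with C = ε₀πR²/d = 3.119×10^-11 F, so I_d = (3.119×10^-11)(1.79×10^7) = 5.583×10^-4 A.
Outside the plates the loop encloses all of I_d, so B·2πr = μ₀ I_d and B = 6.42×10^-10 T.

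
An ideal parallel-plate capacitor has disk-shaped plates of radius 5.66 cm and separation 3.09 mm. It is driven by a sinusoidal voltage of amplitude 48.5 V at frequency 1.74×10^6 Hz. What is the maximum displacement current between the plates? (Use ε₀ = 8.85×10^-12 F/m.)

The displacement current equals the conduction current C dV/dt, which peaks at C V₀ ω.
With C = ε₀A/d = (8.85×10^-12)(0.01006)/(3.09×10^-3) = 2.881×10^-11 F and ω = 2πf = 1.093×10^7 rad/s, I_d,max = (2.881×10^-11)(48.5)(1.093×10^7) = 0.0153 A.

0.0153 A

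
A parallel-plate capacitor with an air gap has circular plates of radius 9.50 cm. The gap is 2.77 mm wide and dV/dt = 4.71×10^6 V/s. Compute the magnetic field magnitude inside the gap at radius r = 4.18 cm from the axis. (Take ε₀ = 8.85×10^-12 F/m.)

dE/dt = (dV/dt)/d = 1.700×10^9 V/(m·s); I_d = ε₀(πR²)(dE/dt) = (8.85×10^-12)(0.02835)(1.700×10^9) = 4.265×10^-4 A.
∮B·dl = μ₀ I_d,enc with I_d,enc = I_d r²/R² = 8.257×10^-5 A; so B = μ₀ I_d,enc/(2πr) = 3.95×10^-10 T.

3.95×10^-10 T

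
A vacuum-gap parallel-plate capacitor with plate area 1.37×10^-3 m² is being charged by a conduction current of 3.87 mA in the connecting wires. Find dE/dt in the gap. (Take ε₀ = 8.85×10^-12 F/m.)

3.19×10^11 V/(m·s)

Charge continuity gives I_d = I = 3.87×10^-3 A between the plates.
Inverting I_d = ε₀ A dE/dt gives dE/dt = 3.87×10^-3 / (8.85×10^-12 · 1.37×10^-3) = 3.19×10^11 V/(m·s).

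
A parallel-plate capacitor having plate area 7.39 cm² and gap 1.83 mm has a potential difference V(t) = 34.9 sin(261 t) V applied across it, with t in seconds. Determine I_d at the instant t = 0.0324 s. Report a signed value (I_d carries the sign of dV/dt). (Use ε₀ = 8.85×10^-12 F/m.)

dV/dt = (34.9)(261)·cos(8.4564) = -5161 V/s.
I_d = C dV/dt with C = ε₀A/d = (8.85×10^-12)(7.39×10^-4)/(1.83×10^-3) = 3.574×10^-12 F, so I_d = (3.574×10^-12)(-5161) = -1.84×10^-8 A.

-1.84×10^-8 A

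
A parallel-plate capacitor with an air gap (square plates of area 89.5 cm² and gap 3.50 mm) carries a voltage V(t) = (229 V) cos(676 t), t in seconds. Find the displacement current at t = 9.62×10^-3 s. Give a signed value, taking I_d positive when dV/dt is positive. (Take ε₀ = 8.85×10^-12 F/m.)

-7.64×10^-7 A

C = ε₀A/d = (8.85×10^-12)(8.95×10^-3)/(3.50×10^-3) = 2.263×10^-11 F. dV/dt = V₀ω·−sin(ωt); at ωt = 6.50312 rad this factor is -0.2182.
I_d = C dV/dt = (2.263×10^-11)(229)(676)(-0.2182) = -7.64×10^-7 A.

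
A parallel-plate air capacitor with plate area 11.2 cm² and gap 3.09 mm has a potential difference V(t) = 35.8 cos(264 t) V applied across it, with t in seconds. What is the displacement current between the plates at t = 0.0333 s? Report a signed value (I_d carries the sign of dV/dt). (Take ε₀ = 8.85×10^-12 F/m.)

-1.79×10^-8 A

dV/dt = (35.8)(264)·−sin(8.7912) = -5595 V/s.
I_d = C dV/dt with C = ε₀A/d = (8.85×10^-12)(1.12×10^-3)/(3.09×10^-3) = 3.208×10^-12 F, so I_d = (3.208×10^-12)(-5595) = -1.79×10^-8 A.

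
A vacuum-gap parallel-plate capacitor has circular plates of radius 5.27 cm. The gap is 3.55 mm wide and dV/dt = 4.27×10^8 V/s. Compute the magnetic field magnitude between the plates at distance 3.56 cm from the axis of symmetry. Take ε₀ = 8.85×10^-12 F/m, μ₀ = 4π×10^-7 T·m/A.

With E = V/d, dE/dt = 1.203×10^11 V/(m·s) and πR² = 8.725×10^-3 m², giving I_d = ε₀ πR² dE/dt = 9.289×10^-3 A.
For r < R the Ampère–Maxwell law gives B(2πr) = μ₀ I_d (r²/R²), so B = μ₀ I_d r/(2πR²) = (4π×10^-7)(9.289×10^-3)(0.0356)/(2π·0.0527²) = 2.38×10^-8 T.

2.38×10^-8 T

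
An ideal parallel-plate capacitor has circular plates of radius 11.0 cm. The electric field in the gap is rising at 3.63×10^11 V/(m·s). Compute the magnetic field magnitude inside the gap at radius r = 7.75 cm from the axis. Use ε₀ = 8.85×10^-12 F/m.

1.56×10^-7 T

Total displacement current: I_d = ε₀(πR²)(dE/dt) = (8.85×10^-12)(0.03801)(3.63×10^11) = 0.1221 A.
An Ampèrian loop of radius r encloses a fraction (r/R)² of I_d. Then B·2πr = μ₀ I_d (r/R)², giving B = μ₀ I_d r/(2πR²) = 1.56×10^-7 T.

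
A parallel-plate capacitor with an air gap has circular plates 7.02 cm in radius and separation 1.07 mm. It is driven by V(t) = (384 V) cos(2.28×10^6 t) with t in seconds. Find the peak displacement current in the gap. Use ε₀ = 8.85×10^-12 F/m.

0.112 A

C = ε₀A/d = (8.85×10^-12)(0.01548)/(1.07×10^-3) = 1.280×10^-10 F; ω = 2.28×10^6 rad/s.
I_d = C dV/dt, so |I_d|_max = C V₀ ω = (1.280×10^-10)(384)(2.28×10^6) = 0.112 A.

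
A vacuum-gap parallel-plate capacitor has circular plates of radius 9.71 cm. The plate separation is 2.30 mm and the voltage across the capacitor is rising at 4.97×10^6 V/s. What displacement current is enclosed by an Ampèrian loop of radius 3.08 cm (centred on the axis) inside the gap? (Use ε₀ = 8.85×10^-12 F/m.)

With E = V/d, dE/dt = 2.161×10^9 V/(m·s) and πR² = 0.02962 m², giving I_d = ε₀ πR² dE/dt = 5.665×10^-4 A.
Through an area πr² the displacement current is I_d·(πr²/πR²) = I_d (r/R)² = 5.70×10^-5 A.

5.70×10^-5 A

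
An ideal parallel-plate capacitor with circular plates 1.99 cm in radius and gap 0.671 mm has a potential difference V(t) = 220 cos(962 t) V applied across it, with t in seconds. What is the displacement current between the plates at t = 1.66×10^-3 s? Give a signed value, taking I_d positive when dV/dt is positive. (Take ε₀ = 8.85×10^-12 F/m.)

-3.47×10^-6 A

dE/dt = (V₀ω/d)·−sin(ωt) with ωt = 1.59692 rad: (220)(962)(-0.9997)/(6.71×10^-4) = -3.153×10^8 V/(m·s).
I_d = ε₀ A dE/dt = (8.85×10^-12)(1.244×10^-3)(-3.153×10^8) = -3.47×10^-6 A.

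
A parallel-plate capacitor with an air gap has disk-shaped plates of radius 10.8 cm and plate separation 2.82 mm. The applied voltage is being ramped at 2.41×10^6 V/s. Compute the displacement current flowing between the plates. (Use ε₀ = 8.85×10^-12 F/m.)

The field between the plates is E = V/d, so dE/dt = (2.41×10^6)/(2.82×10^-3 m) = 8.546×10^8 V/(m·s).
I_d = ε₀ A (dE/dt) = (8.85×10^-12)(0.03664)(8.546×10^8) = 2.77×10^-4 A.

2.77×10^-4 A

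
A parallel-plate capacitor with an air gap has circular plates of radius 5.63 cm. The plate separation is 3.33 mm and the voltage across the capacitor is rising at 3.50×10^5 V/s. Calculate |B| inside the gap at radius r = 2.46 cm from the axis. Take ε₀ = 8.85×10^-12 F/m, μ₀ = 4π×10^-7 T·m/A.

1.44×10^-11 T

I_d = C dV/dt with C = ε₀πR²/d = 2.646×10^-11 F, so I_d = (2.646×10^-11)(3.50×10^5) = 9.261×10^-6 A.
For r < R the Ampère–Maxwell law gives B(2πr) = μ₀ I_d (r²/R²), so B = μ₀ I_d r/(2πR²) = (4π×10^-7)(9.261×10^-6)(0.0246)/(2π·0.0563²) = 1.44×10^-11 T.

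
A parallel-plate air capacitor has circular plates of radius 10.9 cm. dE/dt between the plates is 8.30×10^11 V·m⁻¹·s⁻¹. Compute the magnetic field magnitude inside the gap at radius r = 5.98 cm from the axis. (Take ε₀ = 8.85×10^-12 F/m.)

2.76×10^-7 T

Total displacement current: I_d = ε₀(πR²)(dE/dt) = (8.85×10^-12)(0.03733)(8.30×10^11) = 0.2742 A.
∮B·dl = μ₀ I_d,enc with I_d,enc = I_d r²/R² = 0.08253 A; so B = μ₀ I_d,enc/(2πr) = 2.76×10^-7 T.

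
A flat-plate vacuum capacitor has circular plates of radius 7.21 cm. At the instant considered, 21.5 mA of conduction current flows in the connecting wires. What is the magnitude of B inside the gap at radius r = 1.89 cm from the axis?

No conduction current crosses the gap, so I_d there equals the 0.0215 A in the leads.
An Ampèrian loop of radius r encloses a fraction (r/R)² of I_d. Then B·2πr = μ₀ I_d (r/R)², giving B = μ₀ I_d r/(2πR²) = 1.56×10^-8 T.

1.56×10^-8 T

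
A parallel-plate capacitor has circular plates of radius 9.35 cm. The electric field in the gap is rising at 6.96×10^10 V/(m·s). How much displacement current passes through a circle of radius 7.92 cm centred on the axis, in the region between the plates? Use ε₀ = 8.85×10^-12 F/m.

Through the whole plate area (πR² = 0.02746 m²), I_d = ε₀ πR² dE/dt = 0.01691 A.
The field is uniform, so I_d,enc = I_d (r/R)² = (0.01691)(7.92/9.35)² = 0.0121 A.

0.0121 A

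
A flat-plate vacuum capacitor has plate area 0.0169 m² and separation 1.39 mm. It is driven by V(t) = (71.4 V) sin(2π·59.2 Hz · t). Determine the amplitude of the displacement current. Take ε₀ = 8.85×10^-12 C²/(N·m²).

C = ε₀A/d = (8.85×10^-12)(0.0169)/(1.39×10^-3) = 1.076×10^-10 F; ω = 2πf = 372.0 rad/s.
I_d = C dV/dt, so |I_d|_max = C V₀ ω = (1.076×10^-10)(71.4)(372.0) = 2.86×10^-6 A.

2.86×10^-6 A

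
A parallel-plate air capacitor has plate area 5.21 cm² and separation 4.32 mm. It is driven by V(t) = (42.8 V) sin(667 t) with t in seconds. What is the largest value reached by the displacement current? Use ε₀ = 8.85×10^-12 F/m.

(dE/dt)_max = V₀ω/d = 6.608×10^6 V/(m·s); ω = 667 rad/s.
I_d,max = ε₀ A (dE/dt)_max = (8.85×10^-12)(5.21×10^-4)(6.608×10^6) = 3.05×10^-8 A.

3.05×10^-8 A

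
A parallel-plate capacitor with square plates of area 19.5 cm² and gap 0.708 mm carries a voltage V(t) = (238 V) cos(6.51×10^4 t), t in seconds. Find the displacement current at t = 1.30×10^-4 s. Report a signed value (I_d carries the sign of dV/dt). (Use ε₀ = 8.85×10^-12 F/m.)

dE/dt = (V₀ω/d)·−sin(ωt) with ωt = 8.463 rad: (238)(6.51×10^4)(-0.8202)/(7.08×10^-4) = -1.795×10^10 V/(m·s).
I_d = ε₀ A dE/dt = (8.85×10^-12)(1.95×10^-3)(-1.795×10^10) = -3.10×10^-4 A.

-3.10×10^-4 A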